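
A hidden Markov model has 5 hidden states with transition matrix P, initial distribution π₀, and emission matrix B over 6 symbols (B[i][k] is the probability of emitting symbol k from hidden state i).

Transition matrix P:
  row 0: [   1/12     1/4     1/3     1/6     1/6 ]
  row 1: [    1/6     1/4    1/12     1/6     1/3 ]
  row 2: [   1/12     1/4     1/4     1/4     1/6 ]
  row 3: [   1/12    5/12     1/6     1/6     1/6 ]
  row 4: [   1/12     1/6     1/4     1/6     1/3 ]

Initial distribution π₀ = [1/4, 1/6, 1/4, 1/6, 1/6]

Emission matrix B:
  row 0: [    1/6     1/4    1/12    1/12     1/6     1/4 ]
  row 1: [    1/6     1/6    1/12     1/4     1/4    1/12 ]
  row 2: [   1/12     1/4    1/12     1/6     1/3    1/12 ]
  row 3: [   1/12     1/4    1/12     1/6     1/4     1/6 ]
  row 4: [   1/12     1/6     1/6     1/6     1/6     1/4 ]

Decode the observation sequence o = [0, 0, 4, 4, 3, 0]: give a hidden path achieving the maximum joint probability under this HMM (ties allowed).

path = [0, 2, 2, 3, 1, 1]

t=0: δ = [4.167e-02, 2.778e-02, 2.083e-02, 1.389e-02, 1.389e-02]  (obs o_0=0)
t=1: δ = [7.716e-04, 1.736e-03, 1.157e-03, 5.787e-04, 7.716e-04]  ψ = [1, 0, 0, 0, 1]  (obs o_1=0)
t=2: δ = [4.823e-05, 1.085e-04, 9.645e-05, 7.234e-05, 9.645e-05]  ψ = [1, 1, 2, 1, 1]  (obs o_2=4)
t=3: δ = [3.014e-06, 7.535e-06, 8.038e-06, 6.028e-06, 6.028e-06]  ψ = [1, 3, 2, 2, 1]  (obs o_3=4)
t=4: δ = [1.047e-07, 6.279e-07, 3.349e-07, 3.349e-07, 4.186e-07]  ψ = [1, 3, 2, 2, 1]  (obs o_4=3)
t=5: δ = [1.744e-08, 2.616e-08, 8.721e-09, 8.721e-09, 1.744e-08]  ψ = [1, 1, 4, 1, 1]  (obs o_5=0)
backtrack: best end state = 1; path = [0, 2, 2, 3, 1, 1]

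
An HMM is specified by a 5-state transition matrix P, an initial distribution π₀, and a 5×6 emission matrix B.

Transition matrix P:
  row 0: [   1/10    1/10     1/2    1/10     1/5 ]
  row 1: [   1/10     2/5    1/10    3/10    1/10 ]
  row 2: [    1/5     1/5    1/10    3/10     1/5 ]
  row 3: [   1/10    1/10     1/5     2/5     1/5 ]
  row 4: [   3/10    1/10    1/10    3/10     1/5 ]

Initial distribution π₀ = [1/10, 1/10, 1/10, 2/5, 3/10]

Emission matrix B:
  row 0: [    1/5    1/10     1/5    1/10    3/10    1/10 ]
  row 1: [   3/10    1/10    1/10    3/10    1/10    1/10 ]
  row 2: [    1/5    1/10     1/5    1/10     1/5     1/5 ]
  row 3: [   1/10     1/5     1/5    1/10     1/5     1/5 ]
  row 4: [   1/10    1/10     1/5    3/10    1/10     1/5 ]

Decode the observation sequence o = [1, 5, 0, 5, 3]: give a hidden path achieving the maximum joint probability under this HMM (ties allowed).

t=0: δ = [1.000e-02, 1.000e-02, 1.000e-02, 8.000e-02, 3.000e-02]  (obs o_0=1)
t=1: δ = [9.000e-04, 8.000e-04, 3.200e-03, 6.400e-03, 3.200e-03]  ψ = [4, 3, 3, 3, 3]  (obs o_1=5)
t=2: δ = [1.920e-04, 1.920e-04, 2.560e-04, 2.560e-04, 1.280e-04]  ψ = [4, 2, 3, 3, 3]  (obs o_2=0)
t=3: δ = [5.120e-06, 7.680e-06, 1.920e-05, 2.048e-05, 1.024e-05]  ψ = [2, 1, 0, 3, 2]  (obs o_3=5)
t=4: δ = [3.840e-07, 1.152e-06, 4.096e-07, 8.192e-07, 1.229e-06]  ψ = [2, 2, 3, 3, 3]  (obs o_4=3)
backtrack: best end state = 4; path = [3, 3, 3, 3, 4]

path = [3, 3, 3, 3, 4]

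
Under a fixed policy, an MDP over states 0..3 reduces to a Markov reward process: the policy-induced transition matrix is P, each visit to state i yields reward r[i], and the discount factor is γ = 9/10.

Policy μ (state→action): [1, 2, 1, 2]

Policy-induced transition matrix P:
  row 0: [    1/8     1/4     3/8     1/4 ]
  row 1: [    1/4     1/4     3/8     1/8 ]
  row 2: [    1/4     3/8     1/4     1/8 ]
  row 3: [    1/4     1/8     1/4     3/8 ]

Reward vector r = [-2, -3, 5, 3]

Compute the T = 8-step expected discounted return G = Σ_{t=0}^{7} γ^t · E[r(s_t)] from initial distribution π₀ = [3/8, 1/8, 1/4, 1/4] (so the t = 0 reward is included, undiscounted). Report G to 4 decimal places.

t=0: π = [0.3750, 0.1250, 0.2500, 0.2500], E[r] = 0.8750, γ^t·E[r] = 0.875000, running G = 0.875000
t=1: π = [0.2031, 0.2500, 0.3125, 0.2344], E[r] = 1.1094, γ^t·E[r] = 0.998438, running G = 1.873438
t=2: π = [0.2246, 0.2598, 0.3066, 0.2090], E[r] = 0.9316, γ^t·E[r] = 0.754629, running G = 2.628066
t=3: π = [0.2219, 0.2622, 0.3105, 0.2053], E[r] = 0.9382, γ^t·E[r] = 0.683971, running G = 3.312038
t=4: π = [0.2223, 0.2632, 0.3105, 0.2041], E[r] = 0.9308, γ^t·E[r] = 0.610709, running G = 3.922747
t=5: π = [0.2222, 0.2633, 0.3107, 0.2038], E[r] = 0.9304, γ^t·E[r] = 0.549410, running G = 4.472157
t=6: π = [0.2222, 0.2634, 0.3107, 0.2037], E[r] = 0.9301, γ^t·E[r] = 0.494298, running G = 4.966455
t=7: π = [0.2222, 0.2634, 0.3107, 0.2037], E[r] = 0.9301, γ^t·E[r] = 0.444846, running G = 5.411301

G = 5.4113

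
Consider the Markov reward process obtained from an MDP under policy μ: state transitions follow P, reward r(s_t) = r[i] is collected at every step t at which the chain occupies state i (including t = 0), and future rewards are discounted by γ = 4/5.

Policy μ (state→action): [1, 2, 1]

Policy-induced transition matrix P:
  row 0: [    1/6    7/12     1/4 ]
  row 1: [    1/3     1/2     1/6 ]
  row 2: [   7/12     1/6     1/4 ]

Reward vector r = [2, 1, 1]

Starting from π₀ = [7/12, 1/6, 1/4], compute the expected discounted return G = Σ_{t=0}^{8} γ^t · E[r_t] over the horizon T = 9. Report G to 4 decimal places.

G = 5.9950

t=0: π = [0.5833, 0.1667, 0.2500], E[r] = 1.5833, γ^t·E[r] = 1.583333, running G = 1.583333
t=1: π = [0.2986, 0.4653, 0.2361], E[r] = 1.2986, γ^t·E[r] = 1.038889, running G = 2.622222
t=2: π = [0.3426, 0.4462, 0.2112], E[r] = 1.3426, γ^t·E[r] = 0.859259, running G = 3.481481
t=3: π = [0.3290, 0.4581, 0.2128], E[r] = 1.3290, γ^t·E[r] = 0.680469, running G = 4.161951
t=4: π = [0.3317, 0.4565, 0.2118], E[r] = 1.3317, γ^t·E[r] = 0.545463, running G = 4.707414
t=5: π = [0.3310, 0.4570, 0.2120], E[r] = 1.3310, γ^t·E[r] = 0.436144, running G = 5.143558
t=6: π = [0.3312, 0.4569, 0.2119], E[r] = 1.3312, γ^t·E[r] = 0.348954, running G = 5.492512
t=7: π = [0.3311, 0.4570, 0.2119], E[r] = 1.3311, γ^t·E[r] = 0.279156, running G = 5.771668
t=8: π = [0.3311, 0.4570, 0.2119], E[r] = 1.3311, γ^t·E[r] = 0.223326, running G = 5.994994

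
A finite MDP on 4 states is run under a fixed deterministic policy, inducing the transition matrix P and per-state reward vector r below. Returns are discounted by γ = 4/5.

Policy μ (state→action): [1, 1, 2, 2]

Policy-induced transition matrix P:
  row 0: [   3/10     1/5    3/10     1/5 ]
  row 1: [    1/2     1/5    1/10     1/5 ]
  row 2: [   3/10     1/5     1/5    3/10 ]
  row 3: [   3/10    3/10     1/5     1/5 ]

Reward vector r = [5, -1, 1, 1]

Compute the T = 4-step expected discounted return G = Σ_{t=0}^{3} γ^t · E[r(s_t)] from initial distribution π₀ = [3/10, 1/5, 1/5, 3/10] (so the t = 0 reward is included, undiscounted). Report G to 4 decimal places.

G = 5.5515

t=0: π = [0.3000, 0.2000, 0.2000, 0.3000], E[r] = 1.8000, γ^t·E[r] = 1.800000, running G = 1.800000
t=1: π = [0.3400, 0.2300, 0.2100, 0.2200], E[r] = 1.9000, γ^t·E[r] = 1.520000, running G = 3.320000
t=2: π = [0.3460, 0.2220, 0.2110, 0.2210], E[r] = 1.9400, γ^t·E[r] = 1.241600, running G = 4.561600
t=3: π = [0.3444, 0.2221, 0.2124, 0.2211], E[r] = 1.9334, γ^t·E[r] = 0.989901, running G = 5.551501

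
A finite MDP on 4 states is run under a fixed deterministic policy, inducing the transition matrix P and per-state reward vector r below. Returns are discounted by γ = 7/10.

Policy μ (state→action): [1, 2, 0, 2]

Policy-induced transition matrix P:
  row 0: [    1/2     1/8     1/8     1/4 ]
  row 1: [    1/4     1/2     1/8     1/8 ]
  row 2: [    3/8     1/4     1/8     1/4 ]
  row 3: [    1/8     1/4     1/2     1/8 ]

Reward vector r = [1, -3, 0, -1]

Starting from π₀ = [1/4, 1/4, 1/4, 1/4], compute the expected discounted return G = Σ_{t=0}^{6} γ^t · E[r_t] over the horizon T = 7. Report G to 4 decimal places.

G = -2.1988

t=0: π = [0.2500, 0.2500, 0.2500, 0.2500], E[r] = -0.7500, γ^t·E[r] = -0.750000, running G = -0.750000
t=1: π = [0.3125, 0.2813, 0.2188, 0.1875], E[r] = -0.7188, γ^t·E[r] = -0.503125, running G = -1.253125
t=2: π = [0.3320, 0.2813, 0.1953, 0.1914], E[r] = -0.7031, γ^t·E[r] = -0.344531, running G = -1.597656
t=3: π = [0.3335, 0.2788, 0.1968, 0.1909], E[r] = -0.6938, γ^t·E[r] = -0.237990, running G = -1.835646
t=4: π = [0.3341, 0.2780, 0.1966, 0.1913], E[r] = -0.6912, γ^t·E[r] = -0.165963, running G = -2.001609
t=5: π = [0.3342, 0.2777, 0.1967, 0.1913], E[r] = -0.6904, γ^t·E[r] = -0.116030, running G = -2.117639
t=6: π = [0.3342, 0.2777, 0.1968, 0.1914], E[r] = -0.6901, γ^t·E[r] = -0.081193, running G = -2.198832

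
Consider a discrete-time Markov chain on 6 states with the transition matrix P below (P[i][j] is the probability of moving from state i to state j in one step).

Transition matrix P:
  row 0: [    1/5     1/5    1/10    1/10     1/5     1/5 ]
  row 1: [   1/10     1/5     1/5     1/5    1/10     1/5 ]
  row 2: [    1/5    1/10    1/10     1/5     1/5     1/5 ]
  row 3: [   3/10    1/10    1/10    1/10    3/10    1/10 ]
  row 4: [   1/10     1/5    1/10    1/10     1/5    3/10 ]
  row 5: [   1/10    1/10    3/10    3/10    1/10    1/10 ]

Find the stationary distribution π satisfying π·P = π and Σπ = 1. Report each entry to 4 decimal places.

π = [0.1650, 0.1498, 0.1516, 0.1668, 0.1834, 0.1833]

Balance equations π_j = Σ_i π_i·P[i][j]:
  π_0 = 1/5·π_0 + 1/10·π_1 + 1/5·π_2 + 3/10·π_3 + 1/10·π_4 + 1/10·π_5
  π_1 = 1/5·π_0 + 1/5·π_1 + 1/10·π_2 + 1/10·π_3 + 1/5·π_4 + 1/10·π_5
  π_2 = 1/10·π_0 + 1/5·π_1 + 1/10·π_2 + 1/10·π_3 + 1/10·π_4 + 3/10·π_5
  π_3 = 1/10·π_0 + 1/5·π_1 + 1/5·π_2 + 1/10·π_3 + 1/10·π_4 + 3/10·π_5
  π_4 = 1/5·π_0 + 1/10·π_1 + 1/5·π_2 + 3/10·π_3 + 1/5·π_4 + 1/10·π_5
  normalize: π_0 + π_1 + π_2 + π_3 + π_4 + π_5 = 1
Solving the linear system gives exactly π = [1899/11507, 1724/11507, 1745/11507, 3839/23014, 2110/11507, 4219/23014].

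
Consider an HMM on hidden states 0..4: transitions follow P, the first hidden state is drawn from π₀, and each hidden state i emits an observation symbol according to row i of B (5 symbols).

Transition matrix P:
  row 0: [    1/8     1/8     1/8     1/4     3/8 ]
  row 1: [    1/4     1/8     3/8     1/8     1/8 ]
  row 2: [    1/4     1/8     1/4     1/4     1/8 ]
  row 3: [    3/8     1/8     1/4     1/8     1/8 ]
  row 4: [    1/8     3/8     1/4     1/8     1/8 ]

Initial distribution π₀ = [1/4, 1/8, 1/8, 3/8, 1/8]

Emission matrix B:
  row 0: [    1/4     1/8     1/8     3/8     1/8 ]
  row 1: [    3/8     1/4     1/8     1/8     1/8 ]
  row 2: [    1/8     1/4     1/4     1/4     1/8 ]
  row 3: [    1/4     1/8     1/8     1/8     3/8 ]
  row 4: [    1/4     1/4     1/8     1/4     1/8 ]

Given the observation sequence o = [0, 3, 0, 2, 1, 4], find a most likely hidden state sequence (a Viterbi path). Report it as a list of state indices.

t=0: δ = [6.250e-02, 4.688e-02, 1.562e-02, 9.375e-02, 3.125e-02]  (obs o_0=0)
t=1: δ = [1.318e-02, 1.465e-03, 5.859e-03, 1.953e-03, 5.859e-03]  ψ = [3, 3, 3, 0, 0]  (obs o_1=3)
t=2: δ = [4.120e-04, 8.240e-04, 2.060e-04, 8.240e-04, 1.236e-03]  ψ = [0, 4, 0, 0, 0]  (obs o_2=0)
t=3: δ = [3.862e-05, 5.794e-05, 7.725e-05, 1.931e-05, 1.931e-05]  ψ = [3, 4, 1, 4, 0]  (obs o_3=2)
t=4: δ = [2.414e-06, 2.414e-06, 5.431e-06, 2.414e-06, 3.621e-06]  ψ = [2, 2, 1, 2, 0]  (obs o_4=1)
t=5: δ = [1.697e-07, 1.697e-07, 1.697e-07, 5.092e-07, 1.132e-07]  ψ = [2, 4, 2, 2, 0]  (obs o_5=4)
backtrack: best end state = 3; path = [3, 0, 4, 1, 2, 3]

path = [3, 0, 4, 1, 2, 3]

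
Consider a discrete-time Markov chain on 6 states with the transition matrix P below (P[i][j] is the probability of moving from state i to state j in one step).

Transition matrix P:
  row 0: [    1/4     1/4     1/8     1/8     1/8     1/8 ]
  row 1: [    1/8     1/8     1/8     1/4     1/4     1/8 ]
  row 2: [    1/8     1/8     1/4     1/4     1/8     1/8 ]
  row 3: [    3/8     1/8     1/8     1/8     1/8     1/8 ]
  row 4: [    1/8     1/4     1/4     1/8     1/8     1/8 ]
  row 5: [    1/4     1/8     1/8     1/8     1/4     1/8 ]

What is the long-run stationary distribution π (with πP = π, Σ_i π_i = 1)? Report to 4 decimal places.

π = [0.2085, 0.1713, 0.1660, 0.1672, 0.1620, 0.1250]

Balance equations π_j = Σ_i π_i·P[i][j]:
  π_0 = 1/4·π_0 + 1/8·π_1 + 1/8·π_2 + 3/8·π_3 + 1/8·π_4 + 1/4·π_5
  π_1 = 1/4·π_0 + 1/8·π_1 + 1/8·π_2 + 1/8·π_3 + 1/4·π_4 + 1/8·π_5
  π_2 = 1/8·π_0 + 1/8·π_1 + 1/4·π_2 + 1/8·π_3 + 1/4·π_4 + 1/8·π_5
  π_3 = 1/8·π_0 + 1/4·π_1 + 1/4·π_2 + 1/8·π_3 + 1/8·π_4 + 1/8·π_5
  π_4 = 1/8·π_0 + 1/4·π_1 + 1/8·π_2 + 1/8·π_3 + 1/8·π_4 + 1/4·π_5
  normalize: π_0 + π_1 + π_2 + π_3 + π_4 + π_5 = 1
Solving the linear system gives exactly π = [6833/32776, 5615/32776, 5441/32776, 5479/32776, 5311/32776, 1/8].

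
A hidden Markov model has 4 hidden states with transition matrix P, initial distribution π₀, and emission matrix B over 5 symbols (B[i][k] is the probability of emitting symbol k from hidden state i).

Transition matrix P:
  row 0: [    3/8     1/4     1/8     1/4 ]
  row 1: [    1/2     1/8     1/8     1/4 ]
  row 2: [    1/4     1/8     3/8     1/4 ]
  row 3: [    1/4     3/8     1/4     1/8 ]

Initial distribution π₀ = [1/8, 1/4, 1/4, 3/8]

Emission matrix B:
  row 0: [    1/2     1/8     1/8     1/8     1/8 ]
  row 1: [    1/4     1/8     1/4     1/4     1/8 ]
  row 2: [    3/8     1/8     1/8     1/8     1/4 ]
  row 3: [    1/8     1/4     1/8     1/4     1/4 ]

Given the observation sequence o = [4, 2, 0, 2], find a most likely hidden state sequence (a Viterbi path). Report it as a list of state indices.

path = [3, 1, 0, 1]

t=0: δ = [1.562e-02, 3.125e-02, 6.250e-02, 9.375e-02]  (obs o_0=4)
t=1: δ = [2.930e-03, 8.789e-03, 2.930e-03, 1.953e-03]  ψ = [3, 3, 2, 2]  (obs o_1=2)
t=2: δ = [2.197e-03, 2.747e-04, 4.120e-04, 2.747e-04]  ψ = [1, 1, 1, 1]  (obs o_2=0)
t=3: δ = [1.030e-04, 1.373e-04, 3.433e-05, 6.866e-05]  ψ = [0, 0, 0, 0]  (obs o_3=2)
backtrack: best end state = 1; path = [3, 1, 0, 1]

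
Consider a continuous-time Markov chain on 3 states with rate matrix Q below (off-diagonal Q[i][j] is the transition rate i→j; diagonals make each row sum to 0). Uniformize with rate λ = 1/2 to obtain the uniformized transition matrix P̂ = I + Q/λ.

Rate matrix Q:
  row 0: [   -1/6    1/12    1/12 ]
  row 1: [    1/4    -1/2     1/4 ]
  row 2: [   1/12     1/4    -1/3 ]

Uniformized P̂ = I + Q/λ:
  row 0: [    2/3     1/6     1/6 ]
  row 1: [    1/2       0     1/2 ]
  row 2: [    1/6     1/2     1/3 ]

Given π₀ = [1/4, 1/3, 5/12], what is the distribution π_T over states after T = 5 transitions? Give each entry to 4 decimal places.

π = [0.4823, 0.2263, 0.2914]

t=0: π = [0.2500, 0.3333, 0.4167]
t=1: π = [0.4028, 0.2500, 0.3472]
t=2: π = [0.4514, 0.2407, 0.3079]
t=3: π = [0.4726, 0.2292, 0.2982]
t=4: π = [0.4794, 0.2279, 0.2928]
t=5: π = [0.4823, 0.2263, 0.2914]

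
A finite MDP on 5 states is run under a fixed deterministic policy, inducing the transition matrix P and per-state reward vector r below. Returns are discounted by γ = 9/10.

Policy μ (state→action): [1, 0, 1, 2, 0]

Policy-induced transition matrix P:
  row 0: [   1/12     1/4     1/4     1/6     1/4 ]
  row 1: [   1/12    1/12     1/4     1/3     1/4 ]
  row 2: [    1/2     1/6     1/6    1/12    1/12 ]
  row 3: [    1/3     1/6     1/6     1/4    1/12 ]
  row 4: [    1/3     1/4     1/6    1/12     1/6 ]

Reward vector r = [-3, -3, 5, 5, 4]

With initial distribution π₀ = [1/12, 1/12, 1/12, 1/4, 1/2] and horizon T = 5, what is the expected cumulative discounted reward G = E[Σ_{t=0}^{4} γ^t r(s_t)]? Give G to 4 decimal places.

t=0: π = [0.0833, 0.0833, 0.0833, 0.2500, 0.5000], E[r] = 3.1667, γ^t·E[r] = 3.166667, running G = 3.166667
t=1: π = [0.3056, 0.2083, 0.1806, 0.1528, 0.1528], E[r] = 0.7361, γ^t·E[r] = 0.662500, running G = 3.829167
t=2: π = [0.2350, 0.1875, 0.2095, 0.1863, 0.1817], E[r] = 1.4387, γ^t·E[r] = 1.165313, running G = 4.994479
t=3: π = [0.2626, 0.1858, 0.2019, 0.1808, 0.1689], E[r] = 1.2439, γ^t·E[r] = 0.906820, running G = 5.901299
t=4: π = [0.2549, 0.1871, 0.2040, 0.1818, 0.1721], E[r] = 1.2917, γ^t·E[r] = 0.847457, running G = 6.748757

G = 6.7488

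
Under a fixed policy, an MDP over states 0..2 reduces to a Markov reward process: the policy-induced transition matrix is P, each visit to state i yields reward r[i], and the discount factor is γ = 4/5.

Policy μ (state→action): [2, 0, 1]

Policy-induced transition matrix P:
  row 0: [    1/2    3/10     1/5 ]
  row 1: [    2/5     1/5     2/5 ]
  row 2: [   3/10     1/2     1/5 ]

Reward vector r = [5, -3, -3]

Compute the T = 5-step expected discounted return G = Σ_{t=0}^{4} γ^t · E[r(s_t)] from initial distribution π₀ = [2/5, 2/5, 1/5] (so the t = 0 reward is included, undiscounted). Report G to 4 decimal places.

t=0: π = [0.4000, 0.4000, 0.2000], E[r] = 0.2000, γ^t·E[r] = 0.200000, running G = 0.200000
t=1: π = [0.4200, 0.3000, 0.2800], E[r] = 0.3600, γ^t·E[r] = 0.288000, running G = 0.488000
t=2: π = [0.4140, 0.3260, 0.2600], E[r] = 0.3120, γ^t·E[r] = 0.199680, running G = 0.687680
t=3: π = [0.4154, 0.3194, 0.2652], E[r] = 0.3232, γ^t·E[r] = 0.165478, running G = 0.853158
t=4: π = [0.4150, 0.3211, 0.2639], E[r] = 0.3202, γ^t·E[r] = 0.131138, running G = 0.984296

G = 0.9843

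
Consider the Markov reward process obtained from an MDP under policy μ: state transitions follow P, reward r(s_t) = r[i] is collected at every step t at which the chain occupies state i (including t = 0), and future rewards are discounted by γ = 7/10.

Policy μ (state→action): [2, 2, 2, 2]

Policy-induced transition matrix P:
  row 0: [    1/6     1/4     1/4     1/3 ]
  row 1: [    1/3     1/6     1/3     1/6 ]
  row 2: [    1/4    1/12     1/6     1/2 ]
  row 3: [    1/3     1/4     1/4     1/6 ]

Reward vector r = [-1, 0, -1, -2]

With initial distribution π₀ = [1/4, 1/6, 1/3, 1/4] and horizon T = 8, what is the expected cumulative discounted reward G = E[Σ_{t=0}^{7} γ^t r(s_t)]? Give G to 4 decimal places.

t=0: π = [0.2500, 0.1667, 0.3333, 0.2500], E[r] = -1.0833, γ^t·E[r] = -1.083333, running G = -1.083333
t=1: π = [0.2639, 0.1806, 0.2361, 0.3194], E[r] = -1.1389, γ^t·E[r] = -0.797222, running G = -1.880556
t=2: π = [0.2697, 0.1956, 0.2454, 0.2894], E[r] = -1.0938, γ^t·E[r] = -0.535938, running G = -2.416493
t=3: π = [0.2679, 0.1928, 0.2459, 0.2934], E[r] = -1.1006, γ^t·E[r] = -0.377505, running G = -2.793998
t=4: π = [0.2682, 0.1930, 0.2456, 0.2933], E[r] = -1.1003, γ^t·E[r] = -0.264186, running G = -3.058184
t=5: π = [0.2682, 0.1930, 0.2456, 0.2932], E[r] = -1.1002, γ^t·E[r] = -0.184916, running G = -3.243101
t=6: π = [0.2682, 0.1930, 0.2456, 0.2932], E[r] = -1.1003, γ^t·E[r] = -0.129444, running G = -3.372544
t=7: π = [0.2682, 0.1930, 0.2456, 0.2932], E[r] = -1.1003, γ^t·E[r] = -0.090610, running G = -3.463154

G = -3.4632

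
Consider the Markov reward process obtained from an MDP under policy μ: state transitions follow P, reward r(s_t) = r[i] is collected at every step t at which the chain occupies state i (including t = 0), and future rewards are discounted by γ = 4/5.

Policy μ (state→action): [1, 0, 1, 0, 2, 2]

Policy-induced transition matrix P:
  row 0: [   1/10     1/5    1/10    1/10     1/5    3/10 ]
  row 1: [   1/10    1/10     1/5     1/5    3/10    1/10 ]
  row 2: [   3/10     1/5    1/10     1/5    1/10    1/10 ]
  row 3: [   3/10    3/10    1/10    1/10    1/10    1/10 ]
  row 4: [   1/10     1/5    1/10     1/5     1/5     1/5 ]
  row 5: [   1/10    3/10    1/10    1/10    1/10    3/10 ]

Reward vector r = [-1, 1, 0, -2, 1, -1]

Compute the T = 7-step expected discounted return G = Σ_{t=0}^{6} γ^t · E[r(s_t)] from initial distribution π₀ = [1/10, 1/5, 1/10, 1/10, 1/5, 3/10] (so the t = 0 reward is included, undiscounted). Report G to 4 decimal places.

t=0: π = [0.1000, 0.2000, 0.1000, 0.1000, 0.2000, 0.3000], E[r] = -0.2000, γ^t·E[r] = -0.200000, running G = -0.200000
t=1: π = [0.1400, 0.2200, 0.1200, 0.1500, 0.1700, 0.2000], E[r] = -0.2500, γ^t·E[r] = -0.200000, running G = -0.400000
t=2: π = [0.1540, 0.2130, 0.1220, 0.1510, 0.1750, 0.1850], E[r] = -0.2530, γ^t·E[r] = -0.161920, running G = -0.561920
t=3: π = [0.1546, 0.2123, 0.1213, 0.1510, 0.1755, 0.1853], E[r] = -0.2541, γ^t·E[r] = -0.130099, running G = -0.692019
t=4: π = [0.1545, 0.2124, 0.1212, 0.1509, 0.1755, 0.1855], E[r] = -0.2539, γ^t·E[r] = -0.104014, running G = -0.796033
t=5: π = [0.1544, 0.2124, 0.1212, 0.1509, 0.1755, 0.1855], E[r] = -0.2539, γ^t·E[r] = -0.083203, running G = -0.879236
t=6: π = [0.1544, 0.2124, 0.1212, 0.1509, 0.1755, 0.1855], E[r] = -0.2539, γ^t·E[r] = -0.066563, running G = -0.945800

G = -0.9458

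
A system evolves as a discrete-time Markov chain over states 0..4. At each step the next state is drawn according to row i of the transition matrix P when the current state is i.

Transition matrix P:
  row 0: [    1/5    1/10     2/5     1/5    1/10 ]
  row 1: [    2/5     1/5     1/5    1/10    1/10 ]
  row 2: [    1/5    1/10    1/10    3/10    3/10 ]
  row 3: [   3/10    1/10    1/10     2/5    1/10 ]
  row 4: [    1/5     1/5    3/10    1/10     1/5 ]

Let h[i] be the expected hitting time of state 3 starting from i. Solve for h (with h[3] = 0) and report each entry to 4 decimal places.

First-step conditioning: h[3] = 0; for i ≠ 3, h[i] = 1 + Σ_k P[i][k]·h[k].
  h[0] = 1 + 1/5·h[0] + 1/10·h[1] + 2/5·h[2] + 1/10·h[4]
  h[1] = 1 + 2/5·h[0] + 1/5·h[1] + 1/5·h[2] + 1/10·h[4]
  h[2] = 1 + 1/5·h[0] + 1/10·h[1] + 1/10·h[2] + 3/10·h[4]
  h[4] = 1 + 1/5·h[0] + 1/5·h[1] + 3/10·h[2] + 1/5·h[4]
Solving the 4×4 linear system over states ≠ 3 gives exactly h = [1075/212, 302/53, 507/106, 0, 304/53] (h[3] = 0 is the target).

h = [5.0708, 5.6981, 4.7830, 0.0000, 5.7358]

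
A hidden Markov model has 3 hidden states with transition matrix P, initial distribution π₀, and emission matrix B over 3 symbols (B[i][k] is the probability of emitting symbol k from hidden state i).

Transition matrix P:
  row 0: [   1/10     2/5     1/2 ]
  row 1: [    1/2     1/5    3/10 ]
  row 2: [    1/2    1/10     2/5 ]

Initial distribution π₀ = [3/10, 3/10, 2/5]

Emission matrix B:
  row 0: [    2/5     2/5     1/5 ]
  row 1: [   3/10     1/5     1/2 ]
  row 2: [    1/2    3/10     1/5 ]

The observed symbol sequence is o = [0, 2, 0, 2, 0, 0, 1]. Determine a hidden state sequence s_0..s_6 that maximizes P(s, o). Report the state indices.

t=0: δ = [1.200e-01, 9.000e-02, 2.000e-01]  (obs o_0=0)
t=1: δ = [2.000e-02, 2.400e-02, 1.600e-02]  ψ = [2, 0, 2]  (obs o_1=2)
t=2: δ = [4.800e-03, 2.400e-03, 5.000e-03]  ψ = [1, 0, 0]  (obs o_2=0)
t=3: δ = [5.000e-04, 9.600e-04, 4.800e-04]  ψ = [2, 0, 0]  (obs o_3=2)
t=4: δ = [1.920e-04, 6.000e-05, 1.440e-04]  ψ = [1, 0, 1]  (obs o_4=0)
t=5: δ = [2.880e-05, 2.304e-05, 4.800e-05]  ψ = [2, 0, 0]  (obs o_5=0)
t=6: δ = [9.600e-06, 2.304e-06, 5.760e-06]  ψ = [2, 0, 2]  (obs o_6=1)
backtrack: best end state = 0; path = [0, 1, 0, 1, 0, 2, 0]

path = [0, 1, 0, 1, 0, 2, 0]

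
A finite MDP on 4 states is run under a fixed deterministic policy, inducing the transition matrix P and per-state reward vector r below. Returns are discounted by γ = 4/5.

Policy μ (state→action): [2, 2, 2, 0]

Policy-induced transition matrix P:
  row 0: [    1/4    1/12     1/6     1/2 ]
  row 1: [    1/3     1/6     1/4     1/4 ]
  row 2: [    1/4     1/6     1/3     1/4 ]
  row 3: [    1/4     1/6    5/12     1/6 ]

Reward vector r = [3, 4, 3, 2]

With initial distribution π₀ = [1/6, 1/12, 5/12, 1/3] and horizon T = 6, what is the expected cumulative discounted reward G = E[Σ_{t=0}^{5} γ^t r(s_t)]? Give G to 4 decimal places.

t=0: π = [0.1667, 0.0833, 0.4167, 0.3333], E[r] = 2.7500, γ^t·E[r] = 2.750000, running G = 2.750000
t=1: π = [0.2569, 0.1528, 0.3264, 0.2639], E[r] = 2.8889, γ^t·E[r] = 2.311111, running G = 5.061111
t=2: π = [0.2627, 0.1453, 0.2998, 0.2922], E[r] = 2.8530, γ^t·E[r] = 1.825926, running G = 6.887037
t=3: π = [0.2621, 0.1448, 0.3018, 0.2913], E[r] = 2.8534, γ^t·E[r] = 1.460963, running G = 8.348000
t=4: π = [0.2621, 0.1448, 0.3019, 0.2912], E[r] = 2.8536, γ^t·E[r] = 1.168825, running G = 9.516825
t=5: π = [0.2621, 0.1448, 0.3019, 0.2912], E[r] = 2.8536, γ^t·E[r] = 0.935062, running G = 10.451887

G = 10.4519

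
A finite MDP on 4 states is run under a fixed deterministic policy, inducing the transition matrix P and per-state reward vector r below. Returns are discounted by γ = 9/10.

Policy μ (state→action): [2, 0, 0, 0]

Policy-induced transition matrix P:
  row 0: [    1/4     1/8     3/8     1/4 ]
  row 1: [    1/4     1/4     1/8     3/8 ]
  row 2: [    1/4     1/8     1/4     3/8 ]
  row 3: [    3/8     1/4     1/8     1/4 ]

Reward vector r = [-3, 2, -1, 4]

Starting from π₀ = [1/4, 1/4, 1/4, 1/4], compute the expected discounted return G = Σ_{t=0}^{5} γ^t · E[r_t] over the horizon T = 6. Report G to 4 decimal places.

G = 2.3684

t=0: π = [0.2500, 0.2500, 0.2500, 0.2500], E[r] = 0.5000, γ^t·E[r] = 0.500000, running G = 0.500000
t=1: π = [0.2813, 0.1875, 0.2188, 0.3125], E[r] = 0.5625, γ^t·E[r] = 0.506250, running G = 1.006250
t=2: π = [0.2891, 0.1875, 0.2227, 0.3008], E[r] = 0.4883, γ^t·E[r] = 0.395508, running G = 1.401758
t=3: π = [0.2876, 0.1860, 0.2251, 0.3013], E[r] = 0.4893, γ^t·E[r] = 0.356669, running G = 1.758427
t=4: π = [0.2877, 0.1859, 0.2250, 0.3014], E[r] = 0.4894, γ^t·E[r] = 0.321082, running G = 2.079509
t=5: π = [0.2877, 0.1859, 0.2250, 0.3014], E[r] = 0.4892, γ^t·E[r] = 0.288888, running G = 2.368397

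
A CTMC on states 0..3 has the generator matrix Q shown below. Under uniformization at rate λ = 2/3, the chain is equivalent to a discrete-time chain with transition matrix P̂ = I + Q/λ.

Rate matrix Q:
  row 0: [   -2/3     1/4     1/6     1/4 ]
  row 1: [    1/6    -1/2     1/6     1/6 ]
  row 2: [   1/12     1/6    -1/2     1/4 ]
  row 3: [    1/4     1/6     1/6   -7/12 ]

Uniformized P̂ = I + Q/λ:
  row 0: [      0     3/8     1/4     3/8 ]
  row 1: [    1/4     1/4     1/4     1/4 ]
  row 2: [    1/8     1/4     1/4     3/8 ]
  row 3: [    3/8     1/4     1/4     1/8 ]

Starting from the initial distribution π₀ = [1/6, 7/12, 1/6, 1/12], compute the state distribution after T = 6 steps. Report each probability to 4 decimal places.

t=0: π = [0.1667, 0.5833, 0.1667, 0.0833]
t=1: π = [0.1979, 0.2708, 0.2500, 0.2813]
t=2: π = [0.2044, 0.2747, 0.2500, 0.2708]
t=3: π = [0.2015, 0.2756, 0.2500, 0.2729]
t=4: π = [0.2025, 0.2752, 0.2500, 0.2723]
t=5: π = [0.2022, 0.2753, 0.2500, 0.2725]
t=6: π = [0.2023, 0.2753, 0.2500, 0.2725]

π = [0.2023, 0.2753, 0.2500, 0.2725]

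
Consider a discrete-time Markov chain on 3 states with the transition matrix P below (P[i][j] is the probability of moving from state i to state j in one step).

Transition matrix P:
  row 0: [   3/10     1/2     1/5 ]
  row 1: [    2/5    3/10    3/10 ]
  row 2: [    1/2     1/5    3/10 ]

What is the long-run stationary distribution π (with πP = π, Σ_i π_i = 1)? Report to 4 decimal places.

π = [0.3874, 0.3514, 0.2613]

Balance equations π_j = Σ_i π_i·P[i][j]:
  π_0 = 3/10·π_0 + 2/5·π_1 + 1/2·π_2
  π_1 = 1/2·π_0 + 3/10·π_1 + 1/5·π_2
  normalize: π_0 + π_1 + π_2 = 1
Solving the linear system gives exactly π = [43/111, 13/37, 29/111].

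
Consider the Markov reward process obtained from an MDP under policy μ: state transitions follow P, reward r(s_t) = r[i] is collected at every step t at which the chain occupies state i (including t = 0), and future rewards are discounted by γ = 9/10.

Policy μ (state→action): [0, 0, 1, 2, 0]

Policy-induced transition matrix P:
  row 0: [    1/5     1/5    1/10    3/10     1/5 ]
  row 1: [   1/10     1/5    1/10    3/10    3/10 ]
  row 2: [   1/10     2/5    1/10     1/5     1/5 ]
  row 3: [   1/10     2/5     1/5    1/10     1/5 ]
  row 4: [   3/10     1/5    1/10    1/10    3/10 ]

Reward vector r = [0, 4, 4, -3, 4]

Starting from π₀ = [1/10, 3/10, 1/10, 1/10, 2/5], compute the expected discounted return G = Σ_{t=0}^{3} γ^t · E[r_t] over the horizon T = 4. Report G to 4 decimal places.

t=0: π = [0.1000, 0.3000, 0.1000, 0.1000, 0.4000], E[r] = 2.9000, γ^t·E[r] = 2.900000, running G = 2.900000
t=1: π = [0.1900, 0.2400, 0.1100, 0.1900, 0.2700], E[r] = 1.9100, γ^t·E[r] = 1.719000, running G = 4.619000
t=2: π = [0.1730, 0.2600, 0.1190, 0.1970, 0.2510], E[r] = 1.9290, γ^t·E[r] = 1.562490, running G = 6.181490
t=3: π = [0.1675, 0.2632, 0.1197, 0.1985, 0.2511], E[r] = 1.9405, γ^t·E[r] = 1.414625, running G = 7.596115

G = 7.5961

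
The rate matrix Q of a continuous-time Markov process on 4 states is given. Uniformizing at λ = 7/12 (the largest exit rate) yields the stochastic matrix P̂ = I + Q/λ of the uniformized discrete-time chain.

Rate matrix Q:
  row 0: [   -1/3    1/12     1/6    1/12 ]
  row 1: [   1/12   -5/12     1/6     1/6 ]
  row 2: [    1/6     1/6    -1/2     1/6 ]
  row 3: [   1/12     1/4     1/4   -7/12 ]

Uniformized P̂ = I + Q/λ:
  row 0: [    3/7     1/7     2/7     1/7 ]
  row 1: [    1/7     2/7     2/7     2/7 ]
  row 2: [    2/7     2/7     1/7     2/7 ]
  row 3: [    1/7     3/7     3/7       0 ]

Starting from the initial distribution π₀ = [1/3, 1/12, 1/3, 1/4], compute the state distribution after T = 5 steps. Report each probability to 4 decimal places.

π = [0.2550, 0.2770, 0.2744, 0.1937]

t=0: π = [0.3333, 0.0833, 0.3333, 0.2500]
t=1: π = [0.2857, 0.2738, 0.2738, 0.1667]
t=2: π = [0.2636, 0.2687, 0.2704, 0.1973]
t=3: π = [0.2568, 0.2762, 0.2753, 0.1917]
t=4: π = [0.2556, 0.2764, 0.2738, 0.1943]
t=5: π = [0.2550, 0.2770, 0.2744, 0.1937]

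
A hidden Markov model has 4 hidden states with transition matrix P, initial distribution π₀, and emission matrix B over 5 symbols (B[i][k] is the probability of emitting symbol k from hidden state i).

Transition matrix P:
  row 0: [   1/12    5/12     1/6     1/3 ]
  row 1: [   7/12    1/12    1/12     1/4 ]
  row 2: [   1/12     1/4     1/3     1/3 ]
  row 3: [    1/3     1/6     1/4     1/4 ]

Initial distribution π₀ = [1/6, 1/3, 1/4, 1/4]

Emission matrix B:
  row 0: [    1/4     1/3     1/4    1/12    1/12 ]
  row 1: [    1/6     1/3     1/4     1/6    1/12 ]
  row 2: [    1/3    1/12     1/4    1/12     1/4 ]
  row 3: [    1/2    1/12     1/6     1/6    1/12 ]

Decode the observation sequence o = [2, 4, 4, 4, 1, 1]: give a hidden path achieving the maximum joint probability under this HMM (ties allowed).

path = [2, 2, 2, 2, 1, 0]

t=0: δ = [4.167e-02, 8.333e-02, 6.250e-02, 4.167e-02]  (obs o_0=2)
t=1: δ = [4.051e-03, 1.447e-03, 5.208e-03, 1.736e-03]  ψ = [1, 0, 2, 1]  (obs o_1=4)
t=2: δ = [7.033e-05, 1.407e-04, 4.340e-04, 1.447e-04]  ψ = [1, 0, 2, 2]  (obs o_2=4)
t=3: δ = [6.838e-06, 9.042e-06, 3.617e-05, 1.206e-05]  ψ = [1, 2, 2, 2]  (obs o_3=4)
t=4: δ = [1.758e-06, 3.014e-06, 1.005e-06, 1.005e-06]  ψ = [1, 2, 2, 2]  (obs o_4=1)
t=5: δ = [5.861e-07, 2.442e-07, 2.791e-08, 6.279e-08]  ψ = [1, 0, 2, 1]  (obs o_5=1)
backtrack: best end state = 0; path = [2, 2, 2, 2, 1, 0]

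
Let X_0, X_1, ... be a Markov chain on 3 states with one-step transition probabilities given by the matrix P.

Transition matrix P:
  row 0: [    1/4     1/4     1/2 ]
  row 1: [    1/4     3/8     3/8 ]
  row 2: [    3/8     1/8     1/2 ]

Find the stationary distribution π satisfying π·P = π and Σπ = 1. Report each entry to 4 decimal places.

π = [0.3091, 0.2182, 0.4727]

Balance equations π_j = Σ_i π_i·P[i][j]:
  π_0 = 1/4·π_0 + 1/4·π_1 + 3/8·π_2
  π_1 = 1/4·π_0 + 3/8·π_1 + 1/8·π_2
  normalize: π_0 + π_1 + π_2 = 1
Solving the linear system gives exactly π = [17/55, 12/55, 26/55].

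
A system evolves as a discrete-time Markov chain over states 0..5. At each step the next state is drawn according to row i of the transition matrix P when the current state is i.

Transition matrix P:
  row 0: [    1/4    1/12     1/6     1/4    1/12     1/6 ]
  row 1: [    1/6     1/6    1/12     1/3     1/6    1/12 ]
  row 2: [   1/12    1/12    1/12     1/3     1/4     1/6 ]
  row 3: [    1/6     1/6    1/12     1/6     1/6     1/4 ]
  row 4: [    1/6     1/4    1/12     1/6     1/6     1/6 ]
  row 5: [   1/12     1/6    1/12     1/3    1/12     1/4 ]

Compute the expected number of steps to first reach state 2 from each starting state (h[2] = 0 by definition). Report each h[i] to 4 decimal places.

First-step conditioning: h[2] = 0; for i ≠ 2, h[i] = 1 + Σ_k P[i][k]·h[k].
  h[0] = 1 + 1/4·h[0] + 1/12·h[1] + 1/4·h[3] + 1/12·h[4] + 1/6·h[5]
  h[1] = 1 + 1/6·h[0] + 1/6·h[1] + 1/3·h[3] + 1/6·h[4] + 1/12·h[5]
  h[3] = 1 + 1/6·h[0] + 1/6·h[1] + 1/6·h[3] + 1/6·h[4] + 1/4·h[5]
  h[4] = 1 + 1/6·h[0] + 1/4·h[1] + 1/6·h[3] + 1/6·h[4] + 1/6·h[5]
  h[5] = 1 + 1/12·h[0] + 1/6·h[1] + 1/3·h[3] + 1/12·h[4] + 1/4·h[5]
Solving the 5×5 linear system over states ≠ 2 gives exactly h = [51102/5455, 56172/5455, 0, 56244/5455, 56202/5455, 56676/5455] (h[2] = 0 is the target).

h = [9.3679, 10.2973, 0.0000, 10.3105, 10.3028, 10.3897]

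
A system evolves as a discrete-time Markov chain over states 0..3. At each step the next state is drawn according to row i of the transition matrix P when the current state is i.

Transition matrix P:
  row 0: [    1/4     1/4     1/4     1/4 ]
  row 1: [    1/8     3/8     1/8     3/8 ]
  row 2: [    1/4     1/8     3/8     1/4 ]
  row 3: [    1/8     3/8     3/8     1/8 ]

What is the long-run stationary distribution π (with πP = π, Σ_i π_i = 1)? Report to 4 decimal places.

Balance equations π_j = Σ_i π_i·P[i][j]:
  π_0 = 1/4·π_0 + 1/8·π_1 + 1/4·π_2 + 1/8·π_3
  π_1 = 1/4·π_0 + 3/8·π_1 + 1/8·π_2 + 3/8·π_3
  π_2 = 1/4·π_0 + 1/8·π_1 + 3/8·π_2 + 3/8·π_3
  normalize: π_0 + π_1 + π_2 + π_3 = 1
Solving the linear system gives exactly π = [13/71, 20/71, 20/71, 18/71].

π = [0.1831, 0.2817, 0.2817, 0.2535]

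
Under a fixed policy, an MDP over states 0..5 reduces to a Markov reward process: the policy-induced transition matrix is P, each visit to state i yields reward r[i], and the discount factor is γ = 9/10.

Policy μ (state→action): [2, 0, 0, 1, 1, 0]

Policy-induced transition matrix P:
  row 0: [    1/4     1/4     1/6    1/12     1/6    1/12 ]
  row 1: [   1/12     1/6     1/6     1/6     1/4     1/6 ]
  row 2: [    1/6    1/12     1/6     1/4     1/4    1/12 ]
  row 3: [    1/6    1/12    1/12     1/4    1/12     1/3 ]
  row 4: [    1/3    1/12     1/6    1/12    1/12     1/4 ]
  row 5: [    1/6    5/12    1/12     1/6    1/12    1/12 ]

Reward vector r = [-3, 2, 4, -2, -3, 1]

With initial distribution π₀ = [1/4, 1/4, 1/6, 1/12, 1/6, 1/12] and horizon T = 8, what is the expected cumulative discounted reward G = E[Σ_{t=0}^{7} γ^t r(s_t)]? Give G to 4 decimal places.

G = -1.4755

t=0: π = [0.2500, 0.2500, 0.1667, 0.0833, 0.1667, 0.0833], E[r] = -0.1667, γ^t·E[r] = -0.166667, running G = -0.166667
t=1: π = [0.1944, 0.1736, 0.1528, 0.1528, 0.1736, 0.1528], E[r] = -0.2986, γ^t·E[r] = -0.268750, running G = -0.435417
t=2: π = [0.1973, 0.1811, 0.1412, 0.1615, 0.1539, 0.1649], E[r] = -0.2847, γ^t·E[r] = -0.230625, running G = -0.666042
t=3: π = [0.1937, 0.1863, 0.1395, 0.1626, 0.1535, 0.1644], E[r] = -0.2718, γ^t·E[r] = -0.198176, running G = -0.864217
t=4: π = [0.1929, 0.1860, 0.1394, 0.1629, 0.1538, 0.1651], E[r] = -0.2711, γ^t·E[r] = -0.177847, running G = -1.042064
t=5: π = [0.1929, 0.1860, 0.1393, 0.1630, 0.1536, 0.1652], E[r] = -0.2709, γ^t·E[r] = -0.159982, running G = -1.202046
t=6: π = [0.1928, 0.1860, 0.1393, 0.1630, 0.1536, 0.1652], E[r] = -0.2708, γ^t·E[r] = -0.143937, running G = -1.345983
t=7: π = [0.1928, 0.1860, 0.1393, 0.1630, 0.1536, 0.1652], E[r] = -0.2708, γ^t·E[r] = -0.129540, running G = -1.475523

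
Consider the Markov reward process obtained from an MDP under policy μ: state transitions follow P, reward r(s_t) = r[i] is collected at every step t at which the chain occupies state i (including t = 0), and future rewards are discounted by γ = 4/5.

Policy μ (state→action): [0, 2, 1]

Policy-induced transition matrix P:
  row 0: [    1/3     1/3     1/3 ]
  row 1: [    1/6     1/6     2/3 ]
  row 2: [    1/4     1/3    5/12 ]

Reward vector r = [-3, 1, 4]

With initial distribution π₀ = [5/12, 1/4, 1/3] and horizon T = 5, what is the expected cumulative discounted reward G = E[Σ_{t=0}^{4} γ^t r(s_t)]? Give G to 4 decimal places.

G = 3.5631

t=0: π = [0.4167, 0.2500, 0.3333], E[r] = 0.3333, γ^t·E[r] = 0.333333, running G = 0.333333
t=1: π = [0.2639, 0.2917, 0.4444], E[r] = 1.2778, γ^t·E[r] = 1.022222, running G = 1.355556
t=2: π = [0.2477, 0.2847, 0.4676], E[r] = 1.4120, γ^t·E[r] = 0.903704, running G = 2.259259
t=3: π = [0.2469, 0.2859, 0.4672], E[r] = 1.4140, γ^t·E[r] = 0.723951, running G = 2.983210
t=4: π = [0.2468, 0.2857, 0.4676], E[r] = 1.4157, γ^t·E[r] = 0.579858, running G = 3.563068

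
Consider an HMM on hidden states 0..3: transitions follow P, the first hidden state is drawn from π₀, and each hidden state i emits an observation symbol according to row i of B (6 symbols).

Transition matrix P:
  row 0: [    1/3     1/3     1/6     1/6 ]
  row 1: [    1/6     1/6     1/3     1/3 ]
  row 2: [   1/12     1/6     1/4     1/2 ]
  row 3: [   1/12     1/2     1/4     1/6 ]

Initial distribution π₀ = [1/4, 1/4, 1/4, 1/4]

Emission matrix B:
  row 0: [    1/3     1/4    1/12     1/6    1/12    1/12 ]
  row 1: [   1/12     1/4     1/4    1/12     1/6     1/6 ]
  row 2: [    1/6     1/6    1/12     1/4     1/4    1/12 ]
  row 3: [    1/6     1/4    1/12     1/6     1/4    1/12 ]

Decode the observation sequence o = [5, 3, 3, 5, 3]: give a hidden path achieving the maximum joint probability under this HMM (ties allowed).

t=0: δ = [2.083e-02, 4.167e-02, 2.083e-02, 2.083e-02]  (obs o_0=5)
t=1: δ = [1.157e-03, 8.681e-04, 3.472e-03, 2.315e-03]  ψ = [0, 3, 1, 1]  (obs o_1=3)
t=2: δ = [6.430e-05, 9.645e-05, 2.170e-04, 2.894e-04]  ψ = [0, 3, 2, 2]  (obs o_2=3)
t=3: δ = [2.009e-06, 2.411e-05, 6.028e-06, 9.042e-06]  ψ = [3, 3, 3, 2]  (obs o_3=5)
t=4: δ = [6.698e-07, 3.768e-07, 2.009e-06, 1.340e-06]  ψ = [1, 3, 1, 1]  (obs o_4=3)
backtrack: best end state = 2; path = [1, 2, 3, 1, 2]

path = [1, 2, 3, 1, 2]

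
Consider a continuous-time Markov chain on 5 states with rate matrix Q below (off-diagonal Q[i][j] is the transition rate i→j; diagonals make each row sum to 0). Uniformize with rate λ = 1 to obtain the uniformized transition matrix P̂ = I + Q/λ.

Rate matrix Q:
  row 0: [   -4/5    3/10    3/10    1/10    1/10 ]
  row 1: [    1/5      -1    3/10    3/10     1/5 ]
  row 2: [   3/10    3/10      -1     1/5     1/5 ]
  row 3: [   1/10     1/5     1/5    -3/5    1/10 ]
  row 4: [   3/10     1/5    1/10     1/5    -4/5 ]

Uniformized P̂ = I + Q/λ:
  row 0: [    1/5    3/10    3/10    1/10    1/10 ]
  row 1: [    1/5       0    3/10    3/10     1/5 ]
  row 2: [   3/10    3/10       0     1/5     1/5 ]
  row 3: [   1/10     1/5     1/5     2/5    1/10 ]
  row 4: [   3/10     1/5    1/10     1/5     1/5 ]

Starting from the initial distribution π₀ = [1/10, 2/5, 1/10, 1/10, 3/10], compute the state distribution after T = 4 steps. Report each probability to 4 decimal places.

t=0: π = [0.1000, 0.4000, 0.1000, 0.1000, 0.3000]
t=1: π = [0.2300, 0.1400, 0.2000, 0.2500, 0.1800]
t=2: π = [0.2130, 0.2150, 0.1790, 0.2410, 0.1520]
t=3: π = [0.2090, 0.1962, 0.1918, 0.2484, 0.1546]
t=4: π = [0.2098, 0.2008, 0.1867, 0.2484, 0.1543]

π = [0.2098, 0.2008, 0.1867, 0.2484, 0.1543]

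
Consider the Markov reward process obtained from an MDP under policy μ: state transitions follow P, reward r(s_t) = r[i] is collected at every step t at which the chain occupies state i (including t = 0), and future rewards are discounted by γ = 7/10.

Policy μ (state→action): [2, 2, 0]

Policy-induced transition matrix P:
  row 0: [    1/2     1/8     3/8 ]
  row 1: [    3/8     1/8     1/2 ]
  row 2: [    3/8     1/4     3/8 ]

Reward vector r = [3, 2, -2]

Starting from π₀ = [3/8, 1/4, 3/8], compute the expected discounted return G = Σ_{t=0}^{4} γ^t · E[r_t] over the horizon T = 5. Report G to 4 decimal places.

t=0: π = [0.3750, 0.2500, 0.3750], E[r] = 0.8750, γ^t·E[r] = 0.875000, running G = 0.875000
t=1: π = [0.4219, 0.1719, 0.4063], E[r] = 0.7969, γ^t·E[r] = 0.557813, running G = 1.432813
t=2: π = [0.4277, 0.1758, 0.3965], E[r] = 0.8418, γ^t·E[r] = 0.412480, running G = 1.845293
t=3: π = [0.4285, 0.1746, 0.3970], E[r] = 0.8406, γ^t·E[r] = 0.288318, running G = 2.133611
t=4: π = [0.4286, 0.1746, 0.3968], E[r] = 0.8413, γ^t·E[r] = 0.201991, running G = 2.335601

G = 2.3356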